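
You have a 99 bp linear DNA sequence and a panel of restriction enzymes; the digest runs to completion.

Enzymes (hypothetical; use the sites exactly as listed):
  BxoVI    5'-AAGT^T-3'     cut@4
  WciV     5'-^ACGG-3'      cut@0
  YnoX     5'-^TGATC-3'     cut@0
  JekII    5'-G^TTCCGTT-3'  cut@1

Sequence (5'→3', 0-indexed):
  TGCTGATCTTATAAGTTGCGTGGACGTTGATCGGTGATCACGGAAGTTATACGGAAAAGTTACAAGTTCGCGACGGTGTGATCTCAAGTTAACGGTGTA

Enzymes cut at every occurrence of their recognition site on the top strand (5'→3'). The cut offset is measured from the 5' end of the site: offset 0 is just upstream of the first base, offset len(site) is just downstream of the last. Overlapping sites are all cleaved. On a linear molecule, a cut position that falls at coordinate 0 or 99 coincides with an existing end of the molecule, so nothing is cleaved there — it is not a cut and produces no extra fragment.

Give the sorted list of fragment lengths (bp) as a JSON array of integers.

[2,3,3,5,5,6,7,7,8,8,10,11,11,13]

Site scan:
  BxoVI AAGTT/4: at [12, 43, 56, 63, 85] ⇒ [16, 47, 60, 67, 89]
  WciV ACGG/0: at [39, 50, 72, 91] ⇒ [39, 50, 72, 91]
  YnoX TGATC/0: at [3, 27, 34, 78] ⇒ [3, 27, 34, 78]
  JekII (GTTCCGTT, off=1): no sites

Pooled cuts: [3, 16, 27, 34, 39, 47, 50, 60, 67, 72, 78, 89, 91]

Fragment lengths:
  [0,3): 3 bp
  [3,16): 13 bp
  [16,27): 11 bp
  [27,34): 7 bp
  [34,39): 5 bp
  [39,47): 8 bp
  [47,50): 3 bp
  [50,60): 10 bp
  [60,67): 7 bp
  [67,72): 5 bp
  [72,78): 6 bp
  [78,89): 11 bp
  [89,91): 2 bp
  [91,99): 8 bp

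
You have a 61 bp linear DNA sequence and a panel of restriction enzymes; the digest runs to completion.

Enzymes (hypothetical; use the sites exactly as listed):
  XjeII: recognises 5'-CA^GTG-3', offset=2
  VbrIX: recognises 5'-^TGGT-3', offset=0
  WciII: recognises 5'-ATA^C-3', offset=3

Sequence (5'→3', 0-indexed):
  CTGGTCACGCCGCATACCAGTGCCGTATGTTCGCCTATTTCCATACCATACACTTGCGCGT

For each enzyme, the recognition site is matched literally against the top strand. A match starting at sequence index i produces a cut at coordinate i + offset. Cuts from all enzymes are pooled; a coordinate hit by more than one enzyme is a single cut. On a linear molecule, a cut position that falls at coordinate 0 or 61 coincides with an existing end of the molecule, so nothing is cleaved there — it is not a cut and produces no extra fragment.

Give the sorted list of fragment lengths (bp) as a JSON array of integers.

[1,3,5,11,15,26]

Site scan:
  XjeII CAGTG/2: at [17] ⇒ [19]
  VbrIX TGGT/0: at [1] ⇒ [1]
  WciII ATAC/3: at [13, 42, 47] ⇒ [16, 45, 50]

All cut coordinates (distinct, sorted): [1, 16, 19, 45, 50]

Fragments:
  [0,1): 1 bp
  [1,16): 15 bp
  [16,19): 3 bp
  [19,45): 26 bp
  [45,50): 5 bp
  [50,61): 11 bp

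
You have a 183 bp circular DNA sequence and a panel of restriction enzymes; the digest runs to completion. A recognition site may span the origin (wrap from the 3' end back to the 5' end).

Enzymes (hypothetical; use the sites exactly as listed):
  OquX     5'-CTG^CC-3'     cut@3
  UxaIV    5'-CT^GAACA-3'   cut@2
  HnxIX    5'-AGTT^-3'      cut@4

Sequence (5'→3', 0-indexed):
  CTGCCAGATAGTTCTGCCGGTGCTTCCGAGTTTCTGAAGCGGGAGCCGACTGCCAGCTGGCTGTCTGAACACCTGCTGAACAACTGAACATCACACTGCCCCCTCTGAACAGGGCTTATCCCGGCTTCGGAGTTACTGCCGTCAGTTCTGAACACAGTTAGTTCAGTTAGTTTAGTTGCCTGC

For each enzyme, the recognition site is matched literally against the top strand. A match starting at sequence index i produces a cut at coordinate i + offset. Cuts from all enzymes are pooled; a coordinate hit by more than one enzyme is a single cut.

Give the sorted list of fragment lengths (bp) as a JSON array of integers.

Per-enzyme occurrences:
  OquX CTGCC/3: at [0, 13, 49, 95, 135, 179] ⇒ [3, 16, 52, 98, 138, 182]
  UxaIV CTGAACA/2: at [64, 75, 83, 104, 147] ⇒ [66, 77, 85, 106, 149]
  HnxIX AGTT/4: at [9, 28, 130, 143, 155, 159, 164, 168, 173] ⇒ [13, 32, 134, 147, 159, 163, 168, 172, 177]

All cut coordinates (distinct, sorted): [3, 13, 16, 32, 52, 66, 77, 85, 98, 106, 134, 138, 147, 149, 159, 163, 168, 172, 177, 182]

Fragment lengths:
  3→13: 10 bp
  13→16: 3 bp
  16→32: 16 bp
  32→52: 20 bp
  52→66: 14 bp
  66→77: 11 bp
  77→85: 8 bp
  85→98: 13 bp
  98→106: 8 bp
  106→134: 28 bp
  134→138: 4 bp
  138→147: 9 bp
  147→149: 2 bp
  149→159: 10 bp
  159→163: 4 bp
  163→168: 5 bp
  168→172: 4 bp
  172→177: 5 bp
  177→182: 5 bp
  182→3 (wrap): 183-182+3 = 4 bp

[2,3,4,4,4,4,5,5,5,8,8,9,10,10,11,13,14,16,20,28]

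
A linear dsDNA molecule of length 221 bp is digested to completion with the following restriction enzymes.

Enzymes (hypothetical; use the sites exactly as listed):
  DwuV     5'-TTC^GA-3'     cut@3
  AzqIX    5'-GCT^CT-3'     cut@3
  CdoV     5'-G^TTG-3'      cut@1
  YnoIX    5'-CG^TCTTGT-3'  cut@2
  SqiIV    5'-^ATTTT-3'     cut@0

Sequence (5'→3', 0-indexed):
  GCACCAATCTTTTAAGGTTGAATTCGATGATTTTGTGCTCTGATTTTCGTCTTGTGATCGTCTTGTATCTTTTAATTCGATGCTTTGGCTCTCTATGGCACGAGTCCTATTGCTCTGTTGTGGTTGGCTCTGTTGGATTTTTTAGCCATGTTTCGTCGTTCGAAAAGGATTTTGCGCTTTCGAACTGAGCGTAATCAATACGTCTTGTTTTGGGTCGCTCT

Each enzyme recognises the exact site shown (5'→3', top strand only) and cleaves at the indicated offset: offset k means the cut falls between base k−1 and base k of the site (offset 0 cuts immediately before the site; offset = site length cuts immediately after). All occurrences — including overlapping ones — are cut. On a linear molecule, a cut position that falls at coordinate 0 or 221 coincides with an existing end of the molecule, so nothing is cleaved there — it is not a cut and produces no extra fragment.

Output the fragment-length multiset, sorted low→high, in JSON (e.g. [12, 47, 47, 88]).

Site scan:
  DwuV TTCGA/3: at [22, 75, 158, 178] ⇒ [25, 78, 161, 181]
  AzqIX GCTCT/3: at [36, 87, 111, 126, 216] ⇒ [39, 90, 114, 129, 219]
  CdoV GTTG/1: at [16, 116, 122, 131] ⇒ [17, 117, 123, 132]
  YnoIX CGTCTTGT/2: at [47, 58, 200] ⇒ [49, 60, 202]
  SqiIV ATTTT/0: at [29, 42, 136, 168] ⇒ [29, 42, 136, 168]

All cut coordinates (distinct, sorted): [17, 25, 29, 39, 42, 49, 60, 78, 90, 114, 117, 123, 129, 132, 136, 161, 168, 181, 202, 219]

Fragment lengths:
  [0,17): 17 bp
  [17,25): 8 bp
  [25,29): 4 bp
  [29,39): 10 bp
  [39,42): 3 bp
  [42,49): 7 bp
  [49,60): 11 bp
  [60,78): 18 bp
  [78,90): 12 bp
  [90,114): 24 bp
  [114,117): 3 bp
  [117,123): 6 bp
  [123,129): 6 bp
  [129,132): 3 bp
  [132,136): 4 bp
  [136,161): 25 bp
  [161,168): 7 bp
  [168,181): 13 bp
  [181,202): 21 bp
  [202,219): 17 bp
  [219,221): 2 bp

[2,3,3,3,4,4,6,6,7,7,8,10,11,12,13,17,17,18,21,24,25]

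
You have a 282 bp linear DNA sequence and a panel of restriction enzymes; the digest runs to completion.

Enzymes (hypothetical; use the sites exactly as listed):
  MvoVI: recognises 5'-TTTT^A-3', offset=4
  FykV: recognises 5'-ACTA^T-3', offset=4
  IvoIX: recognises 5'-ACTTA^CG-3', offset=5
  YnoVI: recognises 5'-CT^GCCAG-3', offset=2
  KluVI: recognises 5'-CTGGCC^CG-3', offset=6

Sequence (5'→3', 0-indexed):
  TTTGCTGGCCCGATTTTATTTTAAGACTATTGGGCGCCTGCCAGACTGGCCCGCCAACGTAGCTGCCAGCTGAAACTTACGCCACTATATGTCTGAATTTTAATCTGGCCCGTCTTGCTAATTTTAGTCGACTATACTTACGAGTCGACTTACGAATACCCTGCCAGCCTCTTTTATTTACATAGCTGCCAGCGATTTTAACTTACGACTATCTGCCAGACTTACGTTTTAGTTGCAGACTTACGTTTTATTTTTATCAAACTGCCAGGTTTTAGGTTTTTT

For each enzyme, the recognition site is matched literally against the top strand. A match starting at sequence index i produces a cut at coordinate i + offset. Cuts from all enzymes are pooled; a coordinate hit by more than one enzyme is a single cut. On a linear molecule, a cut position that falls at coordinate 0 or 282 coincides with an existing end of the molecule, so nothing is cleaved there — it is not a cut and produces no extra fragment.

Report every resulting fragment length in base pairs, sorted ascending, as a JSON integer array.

Scan for sites:
  MvoVI (TTTTA, off=4): starts [13, 18, 97, 121, 171, 195, 226, 245, 251, 269] → cuts [17, 22, 101, 125, 175, 199, 230, 249, 255, 273]
  FykV (ACTAT, off=4): starts [25, 83, 130, 207] → cuts [29, 87, 134, 211]
  IvoIX (ACTTACG, off=5): starts [74, 135, 147, 200, 219, 238] → cuts [79, 140, 152, 205, 224, 243]
  YnoVI (CTGCCAG, off=2): starts [37, 62, 160, 185, 212, 261] → cuts [39, 64, 162, 187, 214, 263]
  KluVI (CTGGCCCG, off=6): starts [4, 45, 104] → cuts [10, 51, 110]

Pooled cuts: [10, 17, 22, 29, 39, 51, 64, 79, 87, 101, 110, 125, 134, 140, 152, 162, 175, 187, 199, 205, 211, 214, 224, 230, 243, 249, 255, 263, 273]

Fragment lengths:
  [0,10): 10 bp
  [10,17): 7 bp
  [17,22): 5 bp
  [22,29): 7 bp
  [29,39): 10 bp
  [39,51): 12 bp
  [51,64): 13 bp
  [64,79): 15 bp
  [79,87): 8 bp
  [87,101): 14 bp
  [101,110): 9 bp
  [110,125): 15 bp
  [125,134): 9 bp
  [134,140): 6 bp
  [140,152): 12 bp
  [152,162): 10 bp
  [162,175): 13 bp
  [175,187): 12 bp
  [187,199): 12 bp
  [199,205): 6 bp
  [205,211): 6 bp
  [211,214): 3 bp
  [214,224): 10 bp
  [224,230): 6 bp
  [230,243): 13 bp
  [243,249): 6 bp
  [249,255): 6 bp
  [255,263): 8 bp
  [263,273): 10 bp
  [273,282): 9 bp

[3,5,6,6,6,6,6,6,7,7,8,8,9,9,9,10,10,10,10,10,12,12,12,12,13,13,13,14,15,15]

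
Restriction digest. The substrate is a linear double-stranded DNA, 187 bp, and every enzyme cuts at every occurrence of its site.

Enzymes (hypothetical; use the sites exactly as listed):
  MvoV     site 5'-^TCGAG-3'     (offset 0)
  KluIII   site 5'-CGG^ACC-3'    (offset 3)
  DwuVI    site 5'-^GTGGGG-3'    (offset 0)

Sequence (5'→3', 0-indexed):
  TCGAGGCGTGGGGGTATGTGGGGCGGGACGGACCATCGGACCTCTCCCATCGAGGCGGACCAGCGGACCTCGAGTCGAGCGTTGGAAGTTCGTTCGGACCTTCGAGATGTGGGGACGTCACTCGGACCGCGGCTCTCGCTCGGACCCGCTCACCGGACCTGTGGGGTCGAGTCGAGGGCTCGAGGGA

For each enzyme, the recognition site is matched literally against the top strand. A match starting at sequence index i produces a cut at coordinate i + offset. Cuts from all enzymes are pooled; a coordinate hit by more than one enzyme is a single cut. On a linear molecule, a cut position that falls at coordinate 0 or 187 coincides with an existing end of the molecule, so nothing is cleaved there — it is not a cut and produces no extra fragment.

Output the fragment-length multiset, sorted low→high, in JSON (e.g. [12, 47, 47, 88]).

[3,4,4,5,5,6,7,7,8,8,8,8,9,10,10,13,14,17,18,23]

Site scan:
  MvoV (TCGAG, off=0): starts [0, 49, 69, 74, 101, 166, 171, 179] → cuts [49, 69, 74, 101, 166, 171, 179] (position 0 is a terminus of the linear molecule — no cut)
  KluIII (CGGACC, off=3): starts [28, 36, 55, 63, 94, 122, 140, 153] → cuts [31, 39, 58, 66, 97, 125, 143, 156]
  DwuVI (GTGGGG, off=0): starts [7, 17, 108, 160] → cuts [7, 17, 108, 160]

Pooled cuts: [7, 17, 31, 39, 49, 58, 66, 69, 74, 97, 101, 108, 125, 143, 156, 160, 166, 171, 179]

Fragment lengths:
  [0,7): 7 bp
  [7,17): 10 bp
  [17,31): 14 bp
  [31,39): 8 bp
  [39,49): 10 bp
  [49,58): 9 bp
  [58,66): 8 bp
  [66,69): 3 bp
  [69,74): 5 bp
  [74,97): 23 bp
  [97,101): 4 bp
  [101,108): 7 bp
  [108,125): 17 bp
  [125,143): 18 bp
  [143,156): 13 bp
  [156,160): 4 bp
  [160,166): 6 bp
  [166,171): 5 bp
  [171,179): 8 bp
  [179,187): 8 bp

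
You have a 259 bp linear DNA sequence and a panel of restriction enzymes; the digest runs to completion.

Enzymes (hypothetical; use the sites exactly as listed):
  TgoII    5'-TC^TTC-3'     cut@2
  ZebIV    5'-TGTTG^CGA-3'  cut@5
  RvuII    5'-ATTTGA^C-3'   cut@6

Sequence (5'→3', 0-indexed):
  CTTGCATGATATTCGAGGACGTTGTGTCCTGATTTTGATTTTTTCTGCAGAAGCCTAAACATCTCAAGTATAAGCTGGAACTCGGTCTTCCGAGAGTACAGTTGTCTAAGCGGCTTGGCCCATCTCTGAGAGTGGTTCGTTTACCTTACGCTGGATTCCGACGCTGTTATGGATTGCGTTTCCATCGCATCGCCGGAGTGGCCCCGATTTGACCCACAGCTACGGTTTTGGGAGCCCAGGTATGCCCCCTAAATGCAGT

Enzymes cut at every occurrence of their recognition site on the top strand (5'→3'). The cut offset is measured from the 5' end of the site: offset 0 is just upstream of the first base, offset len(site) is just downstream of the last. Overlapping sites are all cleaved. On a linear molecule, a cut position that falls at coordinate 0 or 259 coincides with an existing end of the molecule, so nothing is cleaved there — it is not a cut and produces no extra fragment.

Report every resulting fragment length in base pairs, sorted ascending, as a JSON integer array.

[47,87,125]

Per-enzyme occurrences:
  TgoII (TCTTC, off=2): starts [85] → cuts [87]
  ZebIV (TGTTGCGA, off=5): no sites
  RvuII (ATTTGAC, off=6): starts [206] → cuts [212]

Pooled cuts: [87, 212]

Fragments:
  [0,87): 87 bp
  [87,212): 125 bp
  [212,259): 47 bp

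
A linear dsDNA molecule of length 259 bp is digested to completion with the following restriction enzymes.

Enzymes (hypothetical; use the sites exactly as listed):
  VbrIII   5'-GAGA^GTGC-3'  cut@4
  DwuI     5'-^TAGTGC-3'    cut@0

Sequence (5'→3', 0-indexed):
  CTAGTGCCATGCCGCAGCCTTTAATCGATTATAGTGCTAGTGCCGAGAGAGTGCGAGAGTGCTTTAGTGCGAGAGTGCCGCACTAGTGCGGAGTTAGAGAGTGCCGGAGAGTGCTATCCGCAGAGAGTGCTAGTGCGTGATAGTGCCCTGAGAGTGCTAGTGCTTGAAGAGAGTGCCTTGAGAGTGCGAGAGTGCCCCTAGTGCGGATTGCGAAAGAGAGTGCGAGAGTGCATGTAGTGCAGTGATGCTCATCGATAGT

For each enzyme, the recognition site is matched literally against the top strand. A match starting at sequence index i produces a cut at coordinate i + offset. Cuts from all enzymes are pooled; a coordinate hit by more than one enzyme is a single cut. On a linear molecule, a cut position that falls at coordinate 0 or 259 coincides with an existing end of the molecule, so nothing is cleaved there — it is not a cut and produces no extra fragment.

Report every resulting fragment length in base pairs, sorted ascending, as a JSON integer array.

Site scan:
  VbrIII (GAGAGTGC, off=4): starts [46, 54, 70, 96, 106, 122, 149, 168, 179, 187, 215, 223] → cuts [50, 58, 74, 100, 110, 126, 153, 172, 183, 191, 219, 227]
  DwuI (TAGTGC, off=0): starts [1, 31, 37, 64, 83, 130, 140, 157, 198, 234] → cuts [1, 31, 37, 64, 83, 130, 140, 157, 198, 234]

All cut coordinates (distinct, sorted): [1, 31, 37, 50, 58, 64, 74, 83, 100, 110, 126, 130, 140, 153, 157, 172, 183, 191, 198, 219, 227, 234]

Fragments:
  [0,1): 1 bp
  [1,31): 30 bp
  [31,37): 6 bp
  [37,50): 13 bp
  [50,58): 8 bp
  [58,64): 6 bp
  [64,74): 10 bp
  [74,83): 9 bp
  [83,100): 17 bp
  [100,110): 10 bp
  [110,126): 16 bp
  [126,130): 4 bp
  [130,140): 10 bp
  [140,153): 13 bp
  [153,157): 4 bp
  [157,172): 15 bp
  [172,183): 11 bp
  [183,191): 8 bp
  [191,198): 7 bp
  [198,219): 21 bp
  [219,227): 8 bp
  [227,234): 7 bp
  [234,259): 25 bp

[1,4,4,6,6,7,7,8,8,8,9,10,10,10,11,13,13,15,16,17,21,25,30]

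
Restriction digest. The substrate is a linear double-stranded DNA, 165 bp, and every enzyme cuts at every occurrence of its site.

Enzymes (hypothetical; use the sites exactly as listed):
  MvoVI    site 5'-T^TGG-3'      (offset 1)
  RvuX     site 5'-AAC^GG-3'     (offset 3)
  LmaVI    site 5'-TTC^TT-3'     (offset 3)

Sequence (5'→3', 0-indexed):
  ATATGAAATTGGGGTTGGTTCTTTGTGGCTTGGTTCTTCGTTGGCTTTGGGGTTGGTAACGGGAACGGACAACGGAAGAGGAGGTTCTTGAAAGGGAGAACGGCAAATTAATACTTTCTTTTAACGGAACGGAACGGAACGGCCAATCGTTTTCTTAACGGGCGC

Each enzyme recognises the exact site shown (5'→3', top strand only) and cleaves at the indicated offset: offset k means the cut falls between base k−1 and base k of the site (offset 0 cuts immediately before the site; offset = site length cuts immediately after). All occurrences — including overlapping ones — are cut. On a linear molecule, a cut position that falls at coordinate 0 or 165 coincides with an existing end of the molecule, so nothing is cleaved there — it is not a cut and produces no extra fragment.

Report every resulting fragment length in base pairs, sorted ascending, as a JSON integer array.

Per-enzyme occurrences:
  MvoVI (TTGG, off=1): starts [8, 14, 29, 40, 46, 52] → cuts [9, 15, 30, 41, 47, 53]
  RvuX (AACGG, off=3): starts [57, 63, 70, 98, 122, 127, 132, 137, 156] → cuts [60, 66, 73, 101, 125, 130, 135, 140, 159]
  LmaVI (TTCTT, off=3): starts [18, 33, 84, 115, 151] → cuts [21, 36, 87, 118, 154]

All cut coordinates (distinct, sorted): [9, 15, 21, 30, 36, 41, 47, 53, 60, 66, 73, 87, 101, 118, 125, 130, 135, 140, 154, 159]

Fragments:
  [0,9): 9 bp
  [9,15): 6 bp
  [15,21): 6 bp
  [21,30): 9 bp
  [30,36): 6 bp
  [36,41): 5 bp
  [41,47): 6 bp
  [47,53): 6 bp
  [53,60): 7 bp
  [60,66): 6 bp
  [66,73): 7 bp
  [73,87): 14 bp
  [87,101): 14 bp
  [101,118): 17 bp
  [118,125): 7 bp
  [125,130): 5 bp
  [130,135): 5 bp
  [135,140): 5 bp
  [140,154): 14 bp
  [154,159): 5 bp
  [159,165): 6 bp

[5,5,5,5,5,6,6,6,6,6,6,6,7,7,7,9,9,14,14,14,17]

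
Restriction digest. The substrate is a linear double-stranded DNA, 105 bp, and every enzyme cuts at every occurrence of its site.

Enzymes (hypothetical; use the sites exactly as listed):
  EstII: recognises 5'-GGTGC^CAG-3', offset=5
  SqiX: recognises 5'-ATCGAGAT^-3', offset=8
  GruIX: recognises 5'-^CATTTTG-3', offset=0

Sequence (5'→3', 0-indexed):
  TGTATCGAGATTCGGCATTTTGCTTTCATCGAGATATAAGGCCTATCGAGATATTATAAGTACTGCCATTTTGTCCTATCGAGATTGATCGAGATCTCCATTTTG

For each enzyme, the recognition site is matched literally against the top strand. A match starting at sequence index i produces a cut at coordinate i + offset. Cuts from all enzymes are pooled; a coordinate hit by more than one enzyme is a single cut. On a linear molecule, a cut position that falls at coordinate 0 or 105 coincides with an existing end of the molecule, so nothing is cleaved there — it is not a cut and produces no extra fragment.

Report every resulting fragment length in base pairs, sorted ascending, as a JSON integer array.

[3,4,7,10,11,14,17,19,20]

Per-enzyme occurrences:
  EstII (GGTGCCAG, off=5): no sites
  SqiX ATCGAGAT/8: at [3, 27, 44, 77, 87] ⇒ [11, 35, 52, 85, 95]
  GruIX CATTTTG/0: at [15, 66, 98] ⇒ [15, 66, 98]

All cut coordinates (distinct, sorted): [11, 15, 35, 52, 66, 85, 95, 98]

Fragment lengths:
  [0,11): 11 bp
  [11,15): 4 bp
  [15,35): 20 bp
  [35,52): 17 bp
  [52,66): 14 bp
  [66,85): 19 bp
  [85,95): 10 bp
  [95,98): 3 bp
  [98,105): 7 bp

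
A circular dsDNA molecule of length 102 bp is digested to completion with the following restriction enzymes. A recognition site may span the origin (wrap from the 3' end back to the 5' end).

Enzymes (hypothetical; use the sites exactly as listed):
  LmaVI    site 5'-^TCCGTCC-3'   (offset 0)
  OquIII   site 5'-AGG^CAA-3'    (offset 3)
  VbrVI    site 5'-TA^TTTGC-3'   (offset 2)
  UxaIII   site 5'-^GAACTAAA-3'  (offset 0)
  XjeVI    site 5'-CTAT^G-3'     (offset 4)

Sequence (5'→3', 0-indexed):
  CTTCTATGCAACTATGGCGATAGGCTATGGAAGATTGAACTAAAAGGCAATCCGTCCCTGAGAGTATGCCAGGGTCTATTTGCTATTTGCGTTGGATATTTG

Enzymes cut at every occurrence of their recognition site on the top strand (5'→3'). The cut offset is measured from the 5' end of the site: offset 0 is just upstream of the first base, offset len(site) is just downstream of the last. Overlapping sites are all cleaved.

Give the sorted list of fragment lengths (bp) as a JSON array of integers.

Per-enzyme occurrences:
  LmaVI (TCCGTCC, off=0): starts [50] → cuts [50]
  OquIII (AGGCAA, off=3): starts [44] → cuts [47]
  VbrVI (TATTTGC, off=2): starts [76, 83, 96] → cuts [78, 85, 98]
  UxaIII (GAACTAAA, off=0): starts [36] → cuts [36]
  XjeVI (CTATG, off=4): starts [3, 11, 24] → cuts [7, 15, 28]

All cut coordinates (distinct, sorted): [7, 15, 28, 36, 47, 50, 78, 85, 98]

Fragment lengths:
  7→15: 8 bp
  15→28: 13 bp
  28→36: 8 bp
  36→47: 11 bp
  47→50: 3 bp
  50→78: 28 bp
  78→85: 7 bp
  85→98: 13 bp
  98→7 (wrap): 102-98+7 = 11 bp

[3,7,8,8,11,11,13,13,28]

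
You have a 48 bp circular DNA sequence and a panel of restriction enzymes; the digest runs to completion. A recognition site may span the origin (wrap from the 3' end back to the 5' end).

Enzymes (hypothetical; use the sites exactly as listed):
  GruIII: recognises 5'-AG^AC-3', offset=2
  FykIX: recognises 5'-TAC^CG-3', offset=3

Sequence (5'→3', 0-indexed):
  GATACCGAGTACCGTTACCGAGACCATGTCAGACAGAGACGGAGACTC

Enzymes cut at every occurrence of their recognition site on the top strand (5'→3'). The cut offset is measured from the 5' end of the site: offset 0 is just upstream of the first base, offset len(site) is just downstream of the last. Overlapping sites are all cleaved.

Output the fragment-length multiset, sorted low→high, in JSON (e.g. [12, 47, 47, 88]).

Scan for sites:
  GruIII (AGAC, off=2): starts [20, 30, 36, 42] → cuts [22, 32, 38, 44]
  FykIX (TACCG, off=3): starts [2, 9, 15] → cuts [5, 12, 18]

Pooled cuts: [5, 12, 18, 22, 32, 38, 44]

Fragments:
  5→12: 7 bp
  12→18: 6 bp
  18→22: 4 bp
  22→32: 10 bp
  32→38: 6 bp
  38→44: 6 bp
  44→5 (wrap): 48-44+5 = 9 bp

[4,6,6,6,7,9,10]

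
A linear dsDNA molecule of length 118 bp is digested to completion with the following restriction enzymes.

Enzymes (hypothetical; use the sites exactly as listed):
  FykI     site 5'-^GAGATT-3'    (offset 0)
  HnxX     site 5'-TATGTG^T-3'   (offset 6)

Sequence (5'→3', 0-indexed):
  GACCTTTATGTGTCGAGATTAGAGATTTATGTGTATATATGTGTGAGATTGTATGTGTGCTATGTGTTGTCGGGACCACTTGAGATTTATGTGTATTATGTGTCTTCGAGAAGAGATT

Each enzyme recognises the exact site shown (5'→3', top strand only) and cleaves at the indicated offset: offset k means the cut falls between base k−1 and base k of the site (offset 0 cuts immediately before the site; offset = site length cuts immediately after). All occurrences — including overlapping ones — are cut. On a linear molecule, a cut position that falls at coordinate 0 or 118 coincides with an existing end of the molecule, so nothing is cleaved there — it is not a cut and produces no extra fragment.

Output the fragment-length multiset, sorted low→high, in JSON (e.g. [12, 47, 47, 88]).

Scan for sites:
  FykI (GAGATT, off=0): starts [14, 21, 44, 81, 112] → cuts [14, 21, 44, 81, 112]
  HnxX (TATGTGT, off=6): starts [6, 27, 37, 51, 60, 87, 96] → cuts [12, 33, 43, 57, 66, 93, 102]

All cut coordinates (distinct, sorted): [12, 14, 21, 33, 43, 44, 57, 66, 81, 93, 102, 112]

Fragment lengths:
  [0,12): 12 bp
  [12,14): 2 bp
  [14,21): 7 bp
  [21,33): 12 bp
  [33,43): 10 bp
  [43,44): 1 bp
  [44,57): 13 bp
  [57,66): 9 bp
  [66,81): 15 bp
  [81,93): 12 bp
  [93,102): 9 bp
  [102,112): 10 bp
  [112,118): 6 bp

[1,2,6,7,9,9,10,10,12,12,12,13,15]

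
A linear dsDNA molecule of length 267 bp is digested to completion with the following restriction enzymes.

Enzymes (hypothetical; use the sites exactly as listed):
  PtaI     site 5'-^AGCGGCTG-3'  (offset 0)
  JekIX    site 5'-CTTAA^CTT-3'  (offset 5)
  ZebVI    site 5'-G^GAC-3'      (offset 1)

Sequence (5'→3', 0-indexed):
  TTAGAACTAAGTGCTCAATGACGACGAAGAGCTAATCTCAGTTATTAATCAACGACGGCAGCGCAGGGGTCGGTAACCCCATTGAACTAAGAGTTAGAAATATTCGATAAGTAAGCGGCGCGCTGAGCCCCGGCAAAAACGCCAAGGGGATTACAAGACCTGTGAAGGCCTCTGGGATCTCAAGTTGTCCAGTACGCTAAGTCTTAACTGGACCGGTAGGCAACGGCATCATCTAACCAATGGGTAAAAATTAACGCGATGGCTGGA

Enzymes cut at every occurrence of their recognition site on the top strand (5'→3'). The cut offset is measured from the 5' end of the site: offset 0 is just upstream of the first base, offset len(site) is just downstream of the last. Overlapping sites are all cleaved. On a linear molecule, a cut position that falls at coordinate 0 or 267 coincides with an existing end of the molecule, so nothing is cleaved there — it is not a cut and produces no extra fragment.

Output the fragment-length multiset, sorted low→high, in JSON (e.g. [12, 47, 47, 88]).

[57,210]

Scan for sites:
  PtaI (AGCGGCTG, off=0): no sites
  JekIX (CTTAACTT, off=5): no sites
  ZebVI (GGAC, off=1): starts [209] → cuts [210]

Pooled cuts: [210]

Fragment lengths:
  [0,210): 210 bp
  [210,267): 57 bp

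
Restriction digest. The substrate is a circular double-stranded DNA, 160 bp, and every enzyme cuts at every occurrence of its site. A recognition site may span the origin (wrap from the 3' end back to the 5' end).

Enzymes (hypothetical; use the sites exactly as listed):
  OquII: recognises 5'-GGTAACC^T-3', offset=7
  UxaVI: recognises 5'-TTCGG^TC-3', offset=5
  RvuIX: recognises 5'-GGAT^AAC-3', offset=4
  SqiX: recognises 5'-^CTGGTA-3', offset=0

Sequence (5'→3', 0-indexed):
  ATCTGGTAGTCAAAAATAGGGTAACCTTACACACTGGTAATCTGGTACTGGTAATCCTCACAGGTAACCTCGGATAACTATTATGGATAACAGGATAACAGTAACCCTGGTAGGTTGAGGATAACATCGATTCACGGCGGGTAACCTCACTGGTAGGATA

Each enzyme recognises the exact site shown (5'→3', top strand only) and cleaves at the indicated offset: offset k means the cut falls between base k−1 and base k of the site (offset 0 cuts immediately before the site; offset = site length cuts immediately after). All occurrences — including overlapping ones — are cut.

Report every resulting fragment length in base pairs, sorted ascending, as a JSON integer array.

[3,6,6,7,8,8,10,13,13,16,22,24,24]

Scan for sites:
  OquII GGTAACCT/7: at [19, 62, 139] ⇒ [26, 69, 146]
  UxaVI (TTCGGTC, off=5): no sites
  RvuIX GGATAAC/4: at [71, 84, 92, 118] ⇒ [75, 88, 96, 122]
  SqiX CTGGTA/0: at [2, 33, 41, 47, 106, 149] ⇒ [2, 33, 41, 47, 106, 149]

All cut coordinates (distinct, sorted): [2, 26, 33, 41, 47, 69, 75, 88, 96, 106, 122, 146, 149]

Fragment lengths:
  2→26: 24 bp
  26→33: 7 bp
  33→41: 8 bp
  41→47: 6 bp
  47→69: 22 bp
  69→75: 6 bp
  75→88: 13 bp
  88→96: 8 bp
  96→106: 10 bp
  106→122: 16 bp
  122→146: 24 bp
  146→149: 3 bp
  149→2 (wrap): 160-149+2 = 13 bp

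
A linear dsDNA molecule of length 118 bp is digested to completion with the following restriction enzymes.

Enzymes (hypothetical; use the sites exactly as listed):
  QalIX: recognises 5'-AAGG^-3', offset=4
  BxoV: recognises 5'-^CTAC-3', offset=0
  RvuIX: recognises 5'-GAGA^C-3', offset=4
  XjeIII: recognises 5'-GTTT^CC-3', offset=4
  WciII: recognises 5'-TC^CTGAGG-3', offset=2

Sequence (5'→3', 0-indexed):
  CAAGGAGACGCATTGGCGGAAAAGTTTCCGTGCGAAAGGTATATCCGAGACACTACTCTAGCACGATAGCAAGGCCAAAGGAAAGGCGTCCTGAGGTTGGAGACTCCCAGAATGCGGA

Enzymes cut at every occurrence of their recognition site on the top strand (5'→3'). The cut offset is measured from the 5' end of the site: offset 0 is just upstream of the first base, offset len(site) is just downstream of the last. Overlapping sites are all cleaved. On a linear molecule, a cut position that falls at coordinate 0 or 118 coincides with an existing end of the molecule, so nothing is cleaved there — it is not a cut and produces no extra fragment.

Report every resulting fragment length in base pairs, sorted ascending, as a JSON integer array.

[2,3,4,5,5,7,11,12,13,15,19,22]

Scan for sites:
  QalIX AAGG/4: at [1, 35, 70, 77, 82] ⇒ [5, 39, 74, 81, 86]
  BxoV CTAC/0: at [52] ⇒ [52]
  RvuIX GAGAC/4: at [4, 46, 99] ⇒ [8, 50, 103]
  XjeIII GTTTCC/4: at [23] ⇒ [27]
  WciII TCCTGAGG/2: at [88] ⇒ [90]

All cut coordinates (distinct, sorted): [5, 8, 27, 39, 50, 52, 74, 81, 86, 90, 103]

Fragment lengths:
  [0,5): 5 bp
  [5,8): 3 bp
  [8,27): 19 bp
  [27,39): 12 bp
  [39,50): 11 bp
  [50,52): 2 bp
  [52,74): 22 bp
  [74,81): 7 bp
  [81,86): 5 bp
  [86,90): 4 bp
  [90,103): 13 bp
  [103,118): 15 bp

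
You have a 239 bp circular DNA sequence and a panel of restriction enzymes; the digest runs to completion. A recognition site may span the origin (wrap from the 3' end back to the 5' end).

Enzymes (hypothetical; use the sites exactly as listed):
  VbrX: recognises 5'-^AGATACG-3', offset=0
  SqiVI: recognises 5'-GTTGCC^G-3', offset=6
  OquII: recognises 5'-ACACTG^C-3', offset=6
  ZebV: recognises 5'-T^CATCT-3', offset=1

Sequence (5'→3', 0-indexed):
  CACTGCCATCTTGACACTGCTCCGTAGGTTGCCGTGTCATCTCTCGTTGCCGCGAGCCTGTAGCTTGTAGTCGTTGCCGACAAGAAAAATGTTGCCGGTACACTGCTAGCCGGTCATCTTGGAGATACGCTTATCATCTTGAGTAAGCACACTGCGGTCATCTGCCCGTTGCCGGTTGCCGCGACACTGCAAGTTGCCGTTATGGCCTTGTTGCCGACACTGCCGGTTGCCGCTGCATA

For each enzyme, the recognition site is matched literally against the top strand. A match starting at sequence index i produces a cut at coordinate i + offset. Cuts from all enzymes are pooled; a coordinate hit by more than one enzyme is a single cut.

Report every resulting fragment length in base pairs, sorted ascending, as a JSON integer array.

[4,4,7,7,8,9,9,9,9,9,12,13,14,14,14,15,17,18,20,27]

Site scan:
  VbrX AGATACG/0: at [122] ⇒ [122]
  SqiVI GTTGCCG/6: at [27, 45, 72, 90, 167, 174, 192, 209, 225] ⇒ [33, 51, 78, 96, 173, 180, 198, 215, 231]
  OquII ACACTGC/6: at [13, 99, 148, 183, 216, 238] ⇒ [5, 19, 105, 154, 189, 222]
  ZebV TCATCT/1: at [36, 113, 133, 157] ⇒ [37, 114, 134, 158]

Pooled cuts: [5, 19, 33, 37, 51, 78, 96, 105, 114, 122, 134, 154, 158, 173, 180, 189, 198, 215, 222, 231]

Fragment lengths:
  5→19: 14 bp
  19→33: 14 bp
  33→37: 4 bp
  37→51: 14 bp
  51→78: 27 bp
  78→96: 18 bp
  96→105: 9 bp
  105→114: 9 bp
  114→122: 8 bp
  122→134: 12 bp
  134→154: 20 bp
  154→158: 4 bp
  158→173: 15 bp
  173→180: 7 bp
  180→189: 9 bp
  189→198: 9 bp
  198→215: 17 bp
  215→222: 7 bp
  222→231: 9 bp
  231→5 (wrap): 239-231+5 = 13 bp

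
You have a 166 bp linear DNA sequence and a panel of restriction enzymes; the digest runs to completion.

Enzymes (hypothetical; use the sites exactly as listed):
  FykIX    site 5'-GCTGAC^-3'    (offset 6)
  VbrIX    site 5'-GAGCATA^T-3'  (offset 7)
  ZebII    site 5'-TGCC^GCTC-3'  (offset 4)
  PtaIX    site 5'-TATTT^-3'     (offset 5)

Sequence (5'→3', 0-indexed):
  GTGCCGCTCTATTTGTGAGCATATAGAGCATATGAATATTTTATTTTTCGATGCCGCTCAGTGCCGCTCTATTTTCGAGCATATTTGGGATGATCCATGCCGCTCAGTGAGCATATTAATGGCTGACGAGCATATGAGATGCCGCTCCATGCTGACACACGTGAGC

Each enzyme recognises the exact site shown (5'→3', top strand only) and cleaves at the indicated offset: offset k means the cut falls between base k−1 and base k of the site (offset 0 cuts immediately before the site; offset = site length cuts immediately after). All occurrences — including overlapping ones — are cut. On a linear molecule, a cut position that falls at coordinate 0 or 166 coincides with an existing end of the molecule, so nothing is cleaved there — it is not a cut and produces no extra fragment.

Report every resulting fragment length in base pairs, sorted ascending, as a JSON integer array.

Per-enzyme occurrences:
  FykIX GCTGAC/6: at [121, 150] ⇒ [127, 156]
  VbrIX GAGCATAT/7: at [16, 25, 76, 108, 127] ⇒ [23, 32, 83, 115, 134]
  ZebII TGCCGCTC/4: at [1, 51, 61, 97, 139] ⇒ [5, 55, 65, 101, 143]
  PtaIX TATTT/5: at [9, 36, 41, 69, 81] ⇒ [14, 41, 46, 74, 86]

All cut coordinates (distinct, sorted): [5, 14, 23, 32, 41, 46, 55, 65, 74, 83, 86, 101, 115, 127, 134, 143, 156]

Fragment lengths:
  [0,5): 5 bp
  [5,14): 9 bp
  [14,23): 9 bp
  [23,32): 9 bp
  [32,41): 9 bp
  [41,46): 5 bp
  [46,55): 9 bp
  [55,65): 10 bp
  [65,74): 9 bp
  [74,83): 9 bp
  [83,86): 3 bp
  [86,101): 15 bp
  [101,115): 14 bp
  [115,127): 12 bp
  [127,134): 7 bp
  [134,143): 9 bp
  [143,156): 13 bp
  [156,166): 10 bp

[3,5,5,7,9,9,9,9,9,9,9,9,10,10,12,13,14,15]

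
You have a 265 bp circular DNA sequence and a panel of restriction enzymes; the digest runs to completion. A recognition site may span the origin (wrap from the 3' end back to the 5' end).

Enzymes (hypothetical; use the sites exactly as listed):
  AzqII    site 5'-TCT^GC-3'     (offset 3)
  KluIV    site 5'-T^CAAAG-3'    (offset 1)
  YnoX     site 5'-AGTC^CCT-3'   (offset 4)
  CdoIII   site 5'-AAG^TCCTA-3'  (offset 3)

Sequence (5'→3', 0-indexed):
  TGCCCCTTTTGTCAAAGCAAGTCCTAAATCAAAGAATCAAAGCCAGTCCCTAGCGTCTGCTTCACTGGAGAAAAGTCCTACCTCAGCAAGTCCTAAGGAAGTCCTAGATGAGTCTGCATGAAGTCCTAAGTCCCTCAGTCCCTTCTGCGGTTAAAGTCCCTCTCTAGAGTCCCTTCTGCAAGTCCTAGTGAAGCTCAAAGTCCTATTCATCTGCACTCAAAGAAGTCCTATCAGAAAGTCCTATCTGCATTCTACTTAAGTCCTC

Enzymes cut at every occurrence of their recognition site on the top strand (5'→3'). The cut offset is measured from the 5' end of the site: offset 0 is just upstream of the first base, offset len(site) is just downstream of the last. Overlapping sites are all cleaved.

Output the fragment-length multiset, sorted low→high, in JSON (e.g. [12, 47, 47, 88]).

Per-enzyme occurrences:
  AzqII TCTGC/3: at [55, 112, 143, 174, 209, 243, 263] ⇒ [1, 58, 115, 146, 177, 212, 246]
  KluIV TCAAAG/1: at [11, 28, 36, 194, 216] ⇒ [12, 29, 37, 195, 217]
  YnoX AGTCCCT/4: at [44, 128, 136, 154, 167] ⇒ [48, 132, 140, 158, 171]
  CdoIII AAGTCCTA/3: at [18, 72, 87, 98, 120, 179, 197, 222, 235] ⇒ [21, 75, 90, 101, 123, 182, 200, 225, 238]

Pooled cuts: [1, 12, 21, 29, 37, 48, 58, 75, 90, 101, 115, 123, 132, 140, 146, 158, 171, 177, 182, 195, 200, 212, 217, 225, 238, 246]

Fragment lengths:
  1→12: 11 bp
  12→21: 9 bp
  21→29: 8 bp
  29→37: 8 bp
  37→48: 11 bp
  48→58: 10 bp
  58→75: 17 bp
  75→90: 15 bp
  90→101: 11 bp
  101→115: 14 bp
  115→123: 8 bp
  123→132: 9 bp
  132→140: 8 bp
  140→146: 6 bp
  146→158: 12 bp
  158→171: 13 bp
  171→177: 6 bp
  177→182: 5 bp
  182→195: 13 bp
  195→200: 5 bp
  200→212: 12 bp
  212→217: 5 bp
  217→225: 8 bp
  225→238: 13 bp
  238→246: 8 bp
  246→1 (wrap): 265-246+1 = 20 bp

[5,5,5,6,6,8,8,8,8,8,8,9,9,10,11,11,11,12,12,13,13,13,14,15,17,20]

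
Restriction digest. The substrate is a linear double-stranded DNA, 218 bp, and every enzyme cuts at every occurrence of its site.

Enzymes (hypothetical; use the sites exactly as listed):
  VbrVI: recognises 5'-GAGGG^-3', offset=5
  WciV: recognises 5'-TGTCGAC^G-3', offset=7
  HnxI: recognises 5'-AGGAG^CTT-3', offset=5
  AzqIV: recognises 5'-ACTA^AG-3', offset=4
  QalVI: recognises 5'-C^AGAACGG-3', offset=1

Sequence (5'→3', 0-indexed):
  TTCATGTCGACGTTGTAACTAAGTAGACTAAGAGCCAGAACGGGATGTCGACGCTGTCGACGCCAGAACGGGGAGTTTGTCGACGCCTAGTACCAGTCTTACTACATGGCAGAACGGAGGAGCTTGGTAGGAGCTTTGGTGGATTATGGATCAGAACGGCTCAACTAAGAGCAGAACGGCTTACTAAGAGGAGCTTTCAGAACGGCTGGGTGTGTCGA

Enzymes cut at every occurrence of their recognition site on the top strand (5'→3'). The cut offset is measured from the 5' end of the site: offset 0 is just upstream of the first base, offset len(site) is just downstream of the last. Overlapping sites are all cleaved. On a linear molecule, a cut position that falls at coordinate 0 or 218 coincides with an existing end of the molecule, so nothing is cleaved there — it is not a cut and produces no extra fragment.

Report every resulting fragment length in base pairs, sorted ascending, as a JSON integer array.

Site scan:
  VbrVI (GAGGG, off=5): no sites
  WciV (TGTCGACG, off=7): starts [4, 45, 54, 77] → cuts [11, 52, 61, 84]
  HnxI (AGGAGCTT, off=5): starts [117, 128, 188] → cuts [122, 133, 193]
  AzqIV (ACTAAG, off=4): starts [17, 26, 163, 182] → cuts [21, 30, 167, 186]
  QalVI (CAGAACGG, off=1): starts [35, 63, 109, 151, 171, 197] → cuts [36, 64, 110, 152, 172, 198]

Pooled cuts: [11, 21, 30, 36, 52, 61, 64, 84, 110, 122, 133, 152, 167, 172, 186, 193, 198]

Fragments:
  [0,11): 11 bp
  [11,21): 10 bp
  [21,30): 9 bp
  [30,36): 6 bp
  [36,52): 16 bp
  [52,61): 9 bp
  [61,64): 3 bp
  [64,84): 20 bp
  [84,110): 26 bp
  [110,122): 12 bp
  [122,133): 11 bp
  [133,152): 19 bp
  [152,167): 15 bp
  [167,172): 5 bp
  [172,186): 14 bp
  [186,193): 7 bp
  [193,198): 5 bp
  [198,218): 20 bp

[3,5,5,6,7,9,9,10,11,11,12,14,15,16,19,20,20,26]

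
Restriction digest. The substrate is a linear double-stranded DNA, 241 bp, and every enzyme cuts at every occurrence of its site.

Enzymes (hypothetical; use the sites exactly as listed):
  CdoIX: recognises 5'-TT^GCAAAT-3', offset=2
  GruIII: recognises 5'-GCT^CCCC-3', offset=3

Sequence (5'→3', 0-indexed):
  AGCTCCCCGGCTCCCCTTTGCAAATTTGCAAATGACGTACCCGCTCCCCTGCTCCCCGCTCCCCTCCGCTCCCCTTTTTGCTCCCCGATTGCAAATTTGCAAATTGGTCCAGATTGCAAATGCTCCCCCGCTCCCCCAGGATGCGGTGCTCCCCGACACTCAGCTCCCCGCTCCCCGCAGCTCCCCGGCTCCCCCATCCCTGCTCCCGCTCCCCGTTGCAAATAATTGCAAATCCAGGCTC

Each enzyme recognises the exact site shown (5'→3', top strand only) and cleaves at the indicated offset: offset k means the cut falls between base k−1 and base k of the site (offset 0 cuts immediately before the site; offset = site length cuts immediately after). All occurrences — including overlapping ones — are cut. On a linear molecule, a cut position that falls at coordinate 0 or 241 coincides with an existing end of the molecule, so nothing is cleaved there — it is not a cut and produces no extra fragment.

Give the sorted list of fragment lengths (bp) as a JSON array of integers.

[4,7,7,7,7,8,8,8,8,8,8,8,9,10,10,10,12,14,15,17,18,18,20]

Scan for sites:
  CdoIX (TTGCAAAT, off=2): starts [17, 25, 88, 96, 113, 215, 225] → cuts [19, 27, 90, 98, 115, 217, 227]
  GruIII (GCTCCCC, off=3): starts [1, 9, 42, 50, 57, 67, 79, 121, 129, 147, 162, 169, 179, 187, 207] → cuts [4, 12, 45, 53, 60, 70, 82, 124, 132, 150, 165, 172, 182, 190, 210]

Pooled cuts: [4, 12, 19, 27, 45, 53, 60, 70, 82, 90, 98, 115, 124, 132, 150, 165, 172, 182, 190, 210, 217, 227]

Fragments:
  [0,4): 4 bp
  [4,12): 8 bp
  [12,19): 7 bp
  [19,27): 8 bp
  [27,45): 18 bp
  [45,53): 8 bp
  [53,60): 7 bp
  [60,70): 10 bp
  [70,82): 12 bp
  [82,90): 8 bp
  [90,98): 8 bp
  [98,115): 17 bp
  [115,124): 9 bp
  [124,132): 8 bp
  [132,150): 18 bp
  [150,165): 15 bp
  [165,172): 7 bp
  [172,182): 10 bp
  [182,190): 8 bp
  [190,210): 20 bp
  [210,217): 7 bp
  [217,227): 10 bp
  [227,241): 14 bp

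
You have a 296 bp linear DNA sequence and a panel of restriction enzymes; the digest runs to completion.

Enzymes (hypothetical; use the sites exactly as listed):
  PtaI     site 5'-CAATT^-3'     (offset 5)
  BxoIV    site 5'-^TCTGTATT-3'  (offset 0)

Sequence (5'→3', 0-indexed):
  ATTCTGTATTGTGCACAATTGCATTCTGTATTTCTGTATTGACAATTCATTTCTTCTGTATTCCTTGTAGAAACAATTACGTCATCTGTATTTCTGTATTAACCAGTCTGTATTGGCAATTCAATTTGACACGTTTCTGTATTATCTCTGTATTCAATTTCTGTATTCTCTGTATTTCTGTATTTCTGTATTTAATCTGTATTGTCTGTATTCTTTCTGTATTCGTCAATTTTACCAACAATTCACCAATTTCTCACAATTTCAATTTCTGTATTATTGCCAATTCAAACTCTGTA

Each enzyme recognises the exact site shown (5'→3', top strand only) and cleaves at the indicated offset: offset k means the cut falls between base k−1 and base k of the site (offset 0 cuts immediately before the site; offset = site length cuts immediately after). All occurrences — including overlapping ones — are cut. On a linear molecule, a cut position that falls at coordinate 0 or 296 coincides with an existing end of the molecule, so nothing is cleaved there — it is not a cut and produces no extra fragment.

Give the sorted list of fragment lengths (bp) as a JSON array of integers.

Site scan:
  PtaI (CAATT, off=5): starts [15, 42, 73, 116, 121, 154, 226, 238, 246, 256, 262, 280] → cuts [20, 47, 78, 121, 126, 159, 231, 243, 251, 261, 267, 285]
  BxoIV (TCTGTATT, off=0): starts [2, 24, 32, 54, 84, 92, 106, 135, 146, 159, 168, 176, 184, 195, 204, 215, 267] → cuts [2, 24, 32, 54, 84, 92, 106, 135, 146, 159, 168, 176, 184, 195, 204, 215, 267]

Pooled cuts: [2, 20, 24, 32, 47, 54, 78, 84, 92, 106, 121, 126, 135, 146, 159, 168, 176, 184, 195, 204, 215, 231, 243, 251, 261, 267, 285]

Fragment lengths:
  [0,2): 2 bp
  [2,20): 18 bp
  [20,24): 4 bp
  [24,32): 8 bp
  [32,47): 15 bp
  [47,54): 7 bp
  [54,78): 24 bp
  [78,84): 6 bp
  [84,92): 8 bp
  [92,106): 14 bp
  [106,121): 15 bp
  [121,126): 5 bp
  [126,135): 9 bp
  [135,146): 11 bp
  [146,159): 13 bp
  [159,168): 9 bp
  [168,176): 8 bp
  [176,184): 8 bp
  [184,195): 11 bp
  [195,204): 9 bp
  [204,215): 11 bp
  [215,231): 16 bp
  [231,243): 12 bp
  [243,251): 8 bp
  [251,261): 10 bp
  [261,267): 6 bp
  [267,285): 18 bp
  [285,296): 11 bp

[2,4,5,6,6,7,8,8,8,8,8,9,9,9,10,11,11,11,11,12,13,14,15,15,16,18,18,24]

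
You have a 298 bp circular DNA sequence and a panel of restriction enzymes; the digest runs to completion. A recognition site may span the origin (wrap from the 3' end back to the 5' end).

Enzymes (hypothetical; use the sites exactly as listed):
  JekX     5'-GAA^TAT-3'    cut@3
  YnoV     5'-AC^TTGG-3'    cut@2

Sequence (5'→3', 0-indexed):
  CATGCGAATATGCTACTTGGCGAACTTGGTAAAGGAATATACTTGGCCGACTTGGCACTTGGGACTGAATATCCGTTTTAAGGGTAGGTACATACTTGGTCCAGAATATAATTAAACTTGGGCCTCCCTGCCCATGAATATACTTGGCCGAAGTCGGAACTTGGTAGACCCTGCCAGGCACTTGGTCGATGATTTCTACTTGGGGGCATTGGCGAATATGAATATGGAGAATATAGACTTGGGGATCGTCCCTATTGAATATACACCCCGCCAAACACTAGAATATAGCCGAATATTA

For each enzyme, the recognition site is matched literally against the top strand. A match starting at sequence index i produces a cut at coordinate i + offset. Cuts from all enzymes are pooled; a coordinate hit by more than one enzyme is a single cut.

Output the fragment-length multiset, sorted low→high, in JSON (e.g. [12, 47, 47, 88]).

Per-enzyme occurrences:
  JekX GAATAT/3: at [5, 34, 66, 103, 135, 213, 219, 228, 256, 280, 290] ⇒ [8, 37, 69, 106, 138, 216, 222, 231, 259, 283, 293]
  YnoV ACTTGG/2: at [14, 23, 40, 49, 56, 93, 115, 141, 158, 179, 197, 236] ⇒ [16, 25, 42, 51, 58, 95, 117, 143, 160, 181, 199, 238]

All cut coordinates (distinct, sorted): [8, 16, 25, 37, 42, 51, 58, 69, 95, 106, 117, 138, 143, 160, 181, 199, 216, 222, 231, 238, 259, 283, 293]

Fragment lengths:
  8→16: 8 bp
  16→25: 9 bp
  25→37: 12 bp
  37→42: 5 bp
  42→51: 9 bp
  51→58: 7 bp
  58→69: 11 bp
  69→95: 26 bp
  95→106: 11 bp
  106→117: 11 bp
  117→138: 21 bp
  138→143: 5 bp
  143→160: 17 bp
  160→181: 21 bp
  181→199: 18 bp
  199→216: 17 bp
  216→222: 6 bp
  222→231: 9 bp
  231→238: 7 bp
  238→259: 21 bp
  259→283: 24 bp
  283→293: 10 bp
  293→8 (wrap): 298-293+8 = 13 bp

[5,5,6,7,7,8,9,9,9,10,11,11,11,12,13,17,17,18,21,21,21,24,26]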